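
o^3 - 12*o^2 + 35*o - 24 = (o - 8)*(o - 3)*(o - 1)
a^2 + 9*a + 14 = (a + 2)*(a + 7)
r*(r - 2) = r^2 - 2*r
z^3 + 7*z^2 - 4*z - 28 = (z - 2)*(z + 2)*(z + 7)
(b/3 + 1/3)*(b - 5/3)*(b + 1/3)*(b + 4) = b^4/3 + 11*b^3/9 - 29*b^2/27 - 73*b/27 - 20/27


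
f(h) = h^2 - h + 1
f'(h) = 2*h - 1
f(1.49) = 1.73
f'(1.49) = 1.98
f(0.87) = 0.89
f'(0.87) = 0.74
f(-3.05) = 13.35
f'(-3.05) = -7.10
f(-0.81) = 2.47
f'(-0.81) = -2.62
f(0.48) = 0.75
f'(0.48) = -0.04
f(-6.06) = 43.78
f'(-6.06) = -13.12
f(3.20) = 8.04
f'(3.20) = 5.40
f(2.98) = 6.90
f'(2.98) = 4.96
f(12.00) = 133.00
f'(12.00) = 23.00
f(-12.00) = 157.00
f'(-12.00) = -25.00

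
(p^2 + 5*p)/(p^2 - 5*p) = (p + 5)/(p - 5)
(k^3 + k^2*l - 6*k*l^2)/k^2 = k + l - 6*l^2/k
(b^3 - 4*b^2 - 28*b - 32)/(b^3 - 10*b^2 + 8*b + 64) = (b + 2)/(b - 4)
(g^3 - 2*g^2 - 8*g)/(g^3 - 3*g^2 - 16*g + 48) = g*(g + 2)/(g^2 + g - 12)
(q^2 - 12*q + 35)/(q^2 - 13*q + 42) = (q - 5)/(q - 6)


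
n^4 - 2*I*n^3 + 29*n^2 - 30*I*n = n*(n - 6*I)*(n - I)*(n + 5*I)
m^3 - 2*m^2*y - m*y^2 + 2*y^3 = (m - 2*y)*(m - y)*(m + y)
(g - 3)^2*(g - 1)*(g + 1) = g^4 - 6*g^3 + 8*g^2 + 6*g - 9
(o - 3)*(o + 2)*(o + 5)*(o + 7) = o^4 + 11*o^3 + 17*o^2 - 107*o - 210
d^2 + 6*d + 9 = (d + 3)^2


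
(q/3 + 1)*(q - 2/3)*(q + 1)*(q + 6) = q^4/3 + 28*q^3/9 + 61*q^2/9 - 4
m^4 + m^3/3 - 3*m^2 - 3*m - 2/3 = (m - 2)*(m + 1/3)*(m + 1)^2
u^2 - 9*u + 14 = (u - 7)*(u - 2)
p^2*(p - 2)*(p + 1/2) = p^4 - 3*p^3/2 - p^2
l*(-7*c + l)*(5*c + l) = -35*c^2*l - 2*c*l^2 + l^3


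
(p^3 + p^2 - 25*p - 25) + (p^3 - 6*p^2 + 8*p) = 2*p^3 - 5*p^2 - 17*p - 25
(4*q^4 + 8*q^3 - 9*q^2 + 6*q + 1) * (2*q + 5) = 8*q^5 + 36*q^4 + 22*q^3 - 33*q^2 + 32*q + 5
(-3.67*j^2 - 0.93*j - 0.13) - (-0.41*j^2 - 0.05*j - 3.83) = -3.26*j^2 - 0.88*j + 3.7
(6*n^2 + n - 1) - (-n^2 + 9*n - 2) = 7*n^2 - 8*n + 1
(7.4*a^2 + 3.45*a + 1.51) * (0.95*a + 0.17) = 7.03*a^3 + 4.5355*a^2 + 2.021*a + 0.2567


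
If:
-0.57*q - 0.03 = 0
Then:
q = -0.05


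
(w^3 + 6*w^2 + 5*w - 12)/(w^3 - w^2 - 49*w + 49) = (w^2 + 7*w + 12)/(w^2 - 49)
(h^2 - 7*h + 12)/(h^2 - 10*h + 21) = (h - 4)/(h - 7)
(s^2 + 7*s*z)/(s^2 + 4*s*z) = (s + 7*z)/(s + 4*z)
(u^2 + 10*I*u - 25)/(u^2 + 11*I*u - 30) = (u + 5*I)/(u + 6*I)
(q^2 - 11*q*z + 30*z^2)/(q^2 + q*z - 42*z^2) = (q - 5*z)/(q + 7*z)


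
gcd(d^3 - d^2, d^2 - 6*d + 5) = d - 1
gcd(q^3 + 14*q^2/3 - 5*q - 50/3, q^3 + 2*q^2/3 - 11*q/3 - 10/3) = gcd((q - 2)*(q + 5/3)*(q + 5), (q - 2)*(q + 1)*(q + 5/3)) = q^2 - q/3 - 10/3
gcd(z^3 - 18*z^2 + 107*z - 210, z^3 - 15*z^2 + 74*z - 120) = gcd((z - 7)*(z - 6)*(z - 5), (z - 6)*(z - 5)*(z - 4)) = z^2 - 11*z + 30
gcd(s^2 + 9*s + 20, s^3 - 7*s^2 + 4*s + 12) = 1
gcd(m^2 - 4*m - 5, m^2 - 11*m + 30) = m - 5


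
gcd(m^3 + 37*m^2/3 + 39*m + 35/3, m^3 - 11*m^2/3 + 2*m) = 1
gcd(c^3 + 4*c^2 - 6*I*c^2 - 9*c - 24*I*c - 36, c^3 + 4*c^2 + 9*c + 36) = c^2 + c*(4 - 3*I) - 12*I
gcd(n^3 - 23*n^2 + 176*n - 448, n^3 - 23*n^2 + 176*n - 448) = n^3 - 23*n^2 + 176*n - 448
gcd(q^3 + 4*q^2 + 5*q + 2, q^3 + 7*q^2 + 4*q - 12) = q + 2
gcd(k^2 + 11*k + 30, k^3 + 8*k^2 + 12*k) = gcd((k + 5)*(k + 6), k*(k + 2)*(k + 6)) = k + 6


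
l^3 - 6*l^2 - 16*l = l*(l - 8)*(l + 2)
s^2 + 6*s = s*(s + 6)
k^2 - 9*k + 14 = (k - 7)*(k - 2)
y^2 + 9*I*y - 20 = (y + 4*I)*(y + 5*I)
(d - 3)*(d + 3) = d^2 - 9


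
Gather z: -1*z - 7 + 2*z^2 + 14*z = 2*z^2 + 13*z - 7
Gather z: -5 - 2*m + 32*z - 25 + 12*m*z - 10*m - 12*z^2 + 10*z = -12*m - 12*z^2 + z*(12*m + 42) - 30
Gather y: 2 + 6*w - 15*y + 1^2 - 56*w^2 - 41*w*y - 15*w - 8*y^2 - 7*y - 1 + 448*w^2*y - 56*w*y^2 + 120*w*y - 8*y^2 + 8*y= -56*w^2 - 9*w + y^2*(-56*w - 16) + y*(448*w^2 + 79*w - 14) + 2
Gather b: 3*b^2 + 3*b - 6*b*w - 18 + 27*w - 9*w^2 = 3*b^2 + b*(3 - 6*w) - 9*w^2 + 27*w - 18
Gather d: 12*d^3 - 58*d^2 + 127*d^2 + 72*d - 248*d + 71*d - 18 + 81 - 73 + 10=12*d^3 + 69*d^2 - 105*d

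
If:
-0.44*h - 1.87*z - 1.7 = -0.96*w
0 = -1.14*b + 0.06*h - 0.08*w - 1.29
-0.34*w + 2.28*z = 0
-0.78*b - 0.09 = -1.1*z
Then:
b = -1.40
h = -13.35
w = -6.13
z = -0.91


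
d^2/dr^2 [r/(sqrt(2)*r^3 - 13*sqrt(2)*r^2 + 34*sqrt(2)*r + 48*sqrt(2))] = sqrt(2)*(r*(3*r^2 - 26*r + 34)^2 + (-3*r^2 - r*(3*r - 13) + 26*r - 34)*(r^3 - 13*r^2 + 34*r + 48))/(r^3 - 13*r^2 + 34*r + 48)^3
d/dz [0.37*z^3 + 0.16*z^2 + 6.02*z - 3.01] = 1.11*z^2 + 0.32*z + 6.02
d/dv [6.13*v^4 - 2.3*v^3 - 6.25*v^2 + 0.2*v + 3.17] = 24.52*v^3 - 6.9*v^2 - 12.5*v + 0.2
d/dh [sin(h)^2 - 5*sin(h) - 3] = (2*sin(h) - 5)*cos(h)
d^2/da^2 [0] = 0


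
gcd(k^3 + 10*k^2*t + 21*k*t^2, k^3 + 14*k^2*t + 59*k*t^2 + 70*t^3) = k + 7*t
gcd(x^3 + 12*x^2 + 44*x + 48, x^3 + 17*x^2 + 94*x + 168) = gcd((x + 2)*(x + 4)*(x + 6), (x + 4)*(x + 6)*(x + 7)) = x^2 + 10*x + 24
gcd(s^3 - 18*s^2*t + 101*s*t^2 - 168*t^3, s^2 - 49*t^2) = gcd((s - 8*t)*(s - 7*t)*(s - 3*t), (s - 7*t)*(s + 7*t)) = s - 7*t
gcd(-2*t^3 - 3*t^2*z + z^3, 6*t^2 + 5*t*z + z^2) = 1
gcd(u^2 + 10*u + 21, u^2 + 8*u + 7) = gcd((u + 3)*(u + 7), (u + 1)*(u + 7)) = u + 7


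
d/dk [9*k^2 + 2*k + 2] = 18*k + 2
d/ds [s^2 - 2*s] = 2*s - 2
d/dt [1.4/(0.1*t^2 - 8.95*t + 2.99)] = (12.53 - 0.28*t)/(0.1*t^2 - 8.95*t + 2.99)^2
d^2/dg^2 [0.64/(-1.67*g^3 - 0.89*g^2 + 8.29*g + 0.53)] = ((6.4128*g + 1.1392)*(1.67*g^3 + 0.89*g^2 - 8.29*g - 0.53) - 0.64*(5.01*g^2 + 1.78*g - 8.29)*(10.02*g^2 + 3.56*g - 16.58))/(1.67*g^3 + 0.89*g^2 - 8.29*g - 0.53)^3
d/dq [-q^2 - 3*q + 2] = -2*q - 3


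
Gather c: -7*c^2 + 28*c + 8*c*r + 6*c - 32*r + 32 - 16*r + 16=-7*c^2 + c*(8*r + 34) - 48*r + 48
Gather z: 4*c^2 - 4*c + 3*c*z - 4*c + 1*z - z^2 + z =4*c^2 - 8*c - z^2 + z*(3*c + 2)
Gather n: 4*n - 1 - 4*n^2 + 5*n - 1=-4*n^2 + 9*n - 2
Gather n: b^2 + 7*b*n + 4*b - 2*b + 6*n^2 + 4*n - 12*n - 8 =b^2 + 2*b + 6*n^2 + n*(7*b - 8) - 8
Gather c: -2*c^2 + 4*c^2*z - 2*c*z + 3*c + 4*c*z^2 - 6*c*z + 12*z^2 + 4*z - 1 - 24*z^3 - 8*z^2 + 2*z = c^2*(4*z - 2) + c*(4*z^2 - 8*z + 3) - 24*z^3 + 4*z^2 + 6*z - 1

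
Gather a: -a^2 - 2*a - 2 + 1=-a^2 - 2*a - 1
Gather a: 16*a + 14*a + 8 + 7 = 30*a + 15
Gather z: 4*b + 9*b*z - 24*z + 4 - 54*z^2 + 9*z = 4*b - 54*z^2 + z*(9*b - 15) + 4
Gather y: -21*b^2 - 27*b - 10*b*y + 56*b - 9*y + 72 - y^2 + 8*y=-21*b^2 + 29*b - y^2 + y*(-10*b - 1) + 72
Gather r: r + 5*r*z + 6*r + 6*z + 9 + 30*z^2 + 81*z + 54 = r*(5*z + 7) + 30*z^2 + 87*z + 63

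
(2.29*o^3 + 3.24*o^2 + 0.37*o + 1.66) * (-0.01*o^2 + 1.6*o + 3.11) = -0.0229*o^5 + 3.6316*o^4 + 12.3022*o^3 + 10.6518*o^2 + 3.8067*o + 5.1626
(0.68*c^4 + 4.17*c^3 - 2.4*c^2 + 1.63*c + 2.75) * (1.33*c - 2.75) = 0.9044*c^5 + 3.6761*c^4 - 14.6595*c^3 + 8.7679*c^2 - 0.825*c - 7.5625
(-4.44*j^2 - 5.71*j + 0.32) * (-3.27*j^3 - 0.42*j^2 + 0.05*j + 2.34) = 14.5188*j^5 + 20.5365*j^4 + 1.1298*j^3 - 10.8095*j^2 - 13.3454*j + 0.7488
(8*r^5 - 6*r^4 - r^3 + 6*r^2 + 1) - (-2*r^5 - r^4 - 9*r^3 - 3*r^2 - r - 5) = 10*r^5 - 5*r^4 + 8*r^3 + 9*r^2 + r + 6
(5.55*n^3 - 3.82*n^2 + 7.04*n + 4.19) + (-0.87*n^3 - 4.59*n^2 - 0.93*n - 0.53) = 4.68*n^3 - 8.41*n^2 + 6.11*n + 3.66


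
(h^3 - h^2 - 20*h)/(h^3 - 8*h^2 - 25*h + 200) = h*(h + 4)/(h^2 - 3*h - 40)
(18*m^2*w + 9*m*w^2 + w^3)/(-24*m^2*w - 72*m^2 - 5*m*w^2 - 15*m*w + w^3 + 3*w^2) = w*(6*m + w)/(-8*m*w - 24*m + w^2 + 3*w)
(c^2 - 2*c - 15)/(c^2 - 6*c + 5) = (c + 3)/(c - 1)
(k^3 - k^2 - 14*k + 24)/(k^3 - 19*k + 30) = (k + 4)/(k + 5)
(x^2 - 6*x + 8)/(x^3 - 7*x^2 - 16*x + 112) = (x - 2)/(x^2 - 3*x - 28)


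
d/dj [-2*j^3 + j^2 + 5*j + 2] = -6*j^2 + 2*j + 5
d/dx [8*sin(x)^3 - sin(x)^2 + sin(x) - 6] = (24*sin(x)^2 - 2*sin(x) + 1)*cos(x)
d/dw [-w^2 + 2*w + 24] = 2 - 2*w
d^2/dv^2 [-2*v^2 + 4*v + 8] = -4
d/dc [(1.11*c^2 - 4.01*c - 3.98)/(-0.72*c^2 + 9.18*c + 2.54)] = (7.3026*c^2 - 0.0924000000000014*c + 26.351)/(0.5184*c^4 - 13.2192*c^3 + 80.6148*c^2 + 46.6344*c + 6.4516)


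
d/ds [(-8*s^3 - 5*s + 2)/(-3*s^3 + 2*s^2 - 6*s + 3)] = (-16*s^4 + 66*s^3 - 44*s^2 - 8*s - 3)/(9*s^6 - 12*s^5 + 40*s^4 - 42*s^3 + 48*s^2 - 36*s + 9)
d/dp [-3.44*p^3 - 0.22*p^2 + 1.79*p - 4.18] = -10.32*p^2 - 0.44*p + 1.79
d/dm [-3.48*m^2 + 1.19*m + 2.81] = 1.19 - 6.96*m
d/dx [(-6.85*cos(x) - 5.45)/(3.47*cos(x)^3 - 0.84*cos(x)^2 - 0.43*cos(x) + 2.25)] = (-47.539*cos(x)^3 - 50.9805*cos(x)^2 + 9.156*cos(x) + 17.756)*sin(x)/(12.0409*cos(x)^6 - 5.8296*cos(x)^5 - 2.2786*cos(x)^4 + 16.3374*cos(x)^3 - 3.5951*cos(x)^2 - 1.935*cos(x) + 5.0625)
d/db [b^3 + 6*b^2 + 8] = 3*b*(b + 4)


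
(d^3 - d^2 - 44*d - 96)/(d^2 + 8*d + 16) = (d^2 - 5*d - 24)/(d + 4)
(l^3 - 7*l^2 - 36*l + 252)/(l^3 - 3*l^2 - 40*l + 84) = (l - 6)/(l - 2)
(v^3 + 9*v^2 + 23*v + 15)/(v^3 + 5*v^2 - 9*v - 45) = (v + 1)/(v - 3)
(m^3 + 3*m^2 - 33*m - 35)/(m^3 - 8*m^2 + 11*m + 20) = (m + 7)/(m - 4)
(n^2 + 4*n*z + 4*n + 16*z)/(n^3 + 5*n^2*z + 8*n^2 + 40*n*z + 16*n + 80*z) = (n + 4*z)/(n^2 + 5*n*z + 4*n + 20*z)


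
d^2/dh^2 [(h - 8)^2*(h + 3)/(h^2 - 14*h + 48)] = -36/(h^3 - 18*h^2 + 108*h - 216)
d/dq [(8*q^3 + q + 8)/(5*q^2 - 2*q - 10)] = (40*q^4 - 32*q^3 - 245*q^2 - 80*q + 6)/(25*q^4 - 20*q^3 - 96*q^2 + 40*q + 100)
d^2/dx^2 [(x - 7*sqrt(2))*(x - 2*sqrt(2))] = 2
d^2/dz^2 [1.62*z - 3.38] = 0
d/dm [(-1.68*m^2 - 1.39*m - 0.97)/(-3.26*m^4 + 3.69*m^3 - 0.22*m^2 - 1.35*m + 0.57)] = (-10.9536*m^5 - 7.395*m^4 - 2.3906*m^3 + 12.7001*m^2 - 2.342*m - 2.1018)/(10.6276*m^8 - 24.0588*m^7 + 15.0505*m^6 + 7.1784*m^5 - 13.631*m^4 + 4.8006*m^3 + 1.5717*m^2 - 1.539*m + 0.3249)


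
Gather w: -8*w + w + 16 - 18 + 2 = -7*w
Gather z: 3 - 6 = -3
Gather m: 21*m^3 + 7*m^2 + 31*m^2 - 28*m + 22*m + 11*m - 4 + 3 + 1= 21*m^3 + 38*m^2 + 5*m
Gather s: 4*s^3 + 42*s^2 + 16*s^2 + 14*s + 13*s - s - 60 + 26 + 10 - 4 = 4*s^3 + 58*s^2 + 26*s - 28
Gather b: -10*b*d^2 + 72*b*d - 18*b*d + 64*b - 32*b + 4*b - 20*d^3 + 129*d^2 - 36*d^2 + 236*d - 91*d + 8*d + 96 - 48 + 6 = b*(-10*d^2 + 54*d + 36) - 20*d^3 + 93*d^2 + 153*d + 54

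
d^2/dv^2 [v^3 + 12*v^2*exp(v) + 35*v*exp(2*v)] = 12*v^2*exp(v) + 140*v*exp(2*v) + 48*v*exp(v) + 6*v + 140*exp(2*v) + 24*exp(v)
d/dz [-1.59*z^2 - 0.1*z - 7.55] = -3.18*z - 0.1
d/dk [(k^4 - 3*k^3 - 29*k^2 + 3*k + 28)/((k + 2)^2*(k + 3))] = (k^5 + 12*k^4 + 32*k^3 - 118*k^2 - 441*k - 206)/(k^5 + 12*k^4 + 57*k^3 + 134*k^2 + 156*k + 72)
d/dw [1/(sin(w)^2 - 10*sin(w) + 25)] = -2*cos(w)/(sin(w) - 5)^3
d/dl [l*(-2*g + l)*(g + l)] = -2*g^2 - 2*g*l + 3*l^2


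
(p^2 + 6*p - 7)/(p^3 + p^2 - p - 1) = (p + 7)/(p^2 + 2*p + 1)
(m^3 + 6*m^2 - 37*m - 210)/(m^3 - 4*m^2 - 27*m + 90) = (m + 7)/(m - 3)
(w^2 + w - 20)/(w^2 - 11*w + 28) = (w + 5)/(w - 7)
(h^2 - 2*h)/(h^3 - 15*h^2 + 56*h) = (h - 2)/(h^2 - 15*h + 56)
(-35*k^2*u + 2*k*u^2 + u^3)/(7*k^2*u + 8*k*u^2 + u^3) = (-5*k + u)/(k + u)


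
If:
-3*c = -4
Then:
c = 4/3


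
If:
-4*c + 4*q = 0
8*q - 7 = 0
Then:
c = 7/8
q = 7/8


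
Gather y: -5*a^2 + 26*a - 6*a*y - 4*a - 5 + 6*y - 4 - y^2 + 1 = -5*a^2 + 22*a - y^2 + y*(6 - 6*a) - 8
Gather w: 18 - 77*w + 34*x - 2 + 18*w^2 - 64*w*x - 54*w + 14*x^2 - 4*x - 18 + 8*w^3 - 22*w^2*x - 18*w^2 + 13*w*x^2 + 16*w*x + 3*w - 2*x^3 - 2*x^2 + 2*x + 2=8*w^3 - 22*w^2*x + w*(13*x^2 - 48*x - 128) - 2*x^3 + 12*x^2 + 32*x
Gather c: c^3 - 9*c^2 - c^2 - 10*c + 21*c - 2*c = c^3 - 10*c^2 + 9*c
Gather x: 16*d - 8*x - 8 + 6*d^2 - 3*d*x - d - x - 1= 6*d^2 + 15*d + x*(-3*d - 9) - 9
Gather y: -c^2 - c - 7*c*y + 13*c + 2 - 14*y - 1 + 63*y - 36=-c^2 + 12*c + y*(49 - 7*c) - 35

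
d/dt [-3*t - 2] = -3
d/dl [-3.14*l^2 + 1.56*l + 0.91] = 1.56 - 6.28*l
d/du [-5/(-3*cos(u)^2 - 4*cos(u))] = 10*(3*cos(u) + 2)*sin(u)/((3*cos(u) + 4)^2*cos(u)^2)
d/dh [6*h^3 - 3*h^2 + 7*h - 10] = 18*h^2 - 6*h + 7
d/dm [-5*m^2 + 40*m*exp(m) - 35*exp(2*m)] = 40*m*exp(m) - 10*m - 70*exp(2*m) + 40*exp(m)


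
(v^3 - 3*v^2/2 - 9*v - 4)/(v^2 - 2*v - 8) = v + 1/2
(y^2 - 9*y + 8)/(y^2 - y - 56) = (y - 1)/(y + 7)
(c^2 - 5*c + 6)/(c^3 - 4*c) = (c - 3)/(c*(c + 2))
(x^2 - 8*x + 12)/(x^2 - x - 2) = (x - 6)/(x + 1)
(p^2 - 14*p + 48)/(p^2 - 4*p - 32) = (p - 6)/(p + 4)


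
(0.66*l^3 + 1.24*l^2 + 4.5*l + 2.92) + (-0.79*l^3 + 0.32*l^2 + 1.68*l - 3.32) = -0.13*l^3 + 1.56*l^2 + 6.18*l - 0.4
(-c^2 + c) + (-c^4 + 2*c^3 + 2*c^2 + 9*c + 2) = -c^4 + 2*c^3 + c^2 + 10*c + 2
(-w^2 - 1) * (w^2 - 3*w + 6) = -w^4 + 3*w^3 - 7*w^2 + 3*w - 6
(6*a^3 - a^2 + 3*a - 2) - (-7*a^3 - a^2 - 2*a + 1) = 13*a^3 + 5*a - 3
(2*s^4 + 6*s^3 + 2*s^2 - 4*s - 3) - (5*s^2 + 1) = 2*s^4 + 6*s^3 - 3*s^2 - 4*s - 4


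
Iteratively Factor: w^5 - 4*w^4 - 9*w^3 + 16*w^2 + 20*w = (w + 1)*(w^4 - 5*w^3 - 4*w^2 + 20*w) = (w - 2)*(w + 1)*(w^3 - 3*w^2 - 10*w) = (w - 2)*(w + 1)*(w + 2)*(w^2 - 5*w) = w*(w - 2)*(w + 1)*(w + 2)*(w - 5)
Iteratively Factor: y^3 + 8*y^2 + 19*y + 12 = (y + 1)*(y^2 + 7*y + 12) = (y + 1)*(y + 3)*(y + 4)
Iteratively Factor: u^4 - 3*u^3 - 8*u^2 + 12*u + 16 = (u - 2)*(u^3 - u^2 - 10*u - 8) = (u - 4)*(u - 2)*(u^2 + 3*u + 2) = (u - 4)*(u - 2)*(u + 1)*(u + 2)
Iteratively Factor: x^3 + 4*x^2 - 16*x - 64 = (x + 4)*(x^2 - 16) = (x + 4)^2*(x - 4)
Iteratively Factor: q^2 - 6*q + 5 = (q - 1)*(q - 5)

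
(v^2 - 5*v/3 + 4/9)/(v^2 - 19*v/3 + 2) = (v - 4/3)/(v - 6)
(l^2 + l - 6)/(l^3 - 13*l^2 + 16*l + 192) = (l - 2)/(l^2 - 16*l + 64)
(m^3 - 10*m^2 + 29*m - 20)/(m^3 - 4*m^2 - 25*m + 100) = (m - 1)/(m + 5)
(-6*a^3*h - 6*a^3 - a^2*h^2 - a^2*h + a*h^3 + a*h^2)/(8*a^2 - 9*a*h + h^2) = a*(-6*a^2*h - 6*a^2 - a*h^2 - a*h + h^3 + h^2)/(8*a^2 - 9*a*h + h^2)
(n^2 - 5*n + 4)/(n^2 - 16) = (n - 1)/(n + 4)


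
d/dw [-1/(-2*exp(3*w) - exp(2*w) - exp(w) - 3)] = (-6*exp(2*w) - 2*exp(w) - 1)*exp(w)/(2*exp(3*w) + exp(2*w) + exp(w) + 3)^2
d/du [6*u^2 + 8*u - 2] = 12*u + 8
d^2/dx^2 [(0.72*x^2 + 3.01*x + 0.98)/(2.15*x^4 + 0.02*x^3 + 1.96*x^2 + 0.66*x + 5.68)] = (19.9692*x^8 + 167.15046*x^7 + 86.604296*x^6 + 65.116104*x^5 - 161.659908*x^4 - 708.946168*x^3 - 173.143824*x^2 - 194.119968*x + 2.923568)/(9.938375*x^12 + 0.27735*x^11 + 27.18288*x^10 + 9.658238*x^9 + 103.718352*x^8 + 18.384168*x^7 + 154.114324*x^6 + 57.32796*x^5 + 276.564528*x^4 + 46.309128*x^3 + 197.125536*x^2 + 63.879552*x + 183.250432)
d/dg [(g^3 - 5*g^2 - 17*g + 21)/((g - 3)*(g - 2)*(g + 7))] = (7*g^4 - 24*g^3 + 242*g^2 - 504*g - 105)/(g^6 + 4*g^5 - 54*g^4 - 32*g^3 + 1009*g^2 - 2436*g + 1764)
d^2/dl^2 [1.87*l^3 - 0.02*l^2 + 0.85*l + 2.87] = 11.22*l - 0.04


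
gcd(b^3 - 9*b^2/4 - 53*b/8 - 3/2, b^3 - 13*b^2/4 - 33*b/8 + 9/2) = b^2 - 5*b/2 - 6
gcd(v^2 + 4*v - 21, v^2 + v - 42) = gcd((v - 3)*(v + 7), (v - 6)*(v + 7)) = v + 7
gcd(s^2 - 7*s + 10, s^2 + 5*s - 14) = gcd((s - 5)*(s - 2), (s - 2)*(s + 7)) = s - 2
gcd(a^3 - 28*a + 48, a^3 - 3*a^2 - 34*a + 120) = a^2 + 2*a - 24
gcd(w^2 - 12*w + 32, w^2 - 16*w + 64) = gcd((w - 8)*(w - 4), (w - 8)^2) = w - 8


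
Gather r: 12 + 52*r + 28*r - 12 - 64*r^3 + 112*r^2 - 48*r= -64*r^3 + 112*r^2 + 32*r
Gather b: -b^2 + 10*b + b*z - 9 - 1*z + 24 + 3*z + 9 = -b^2 + b*(z + 10) + 2*z + 24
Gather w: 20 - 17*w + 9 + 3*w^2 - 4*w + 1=3*w^2 - 21*w + 30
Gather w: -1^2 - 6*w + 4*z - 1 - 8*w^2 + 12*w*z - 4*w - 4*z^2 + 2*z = -8*w^2 + w*(12*z - 10) - 4*z^2 + 6*z - 2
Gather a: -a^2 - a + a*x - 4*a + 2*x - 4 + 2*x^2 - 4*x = -a^2 + a*(x - 5) + 2*x^2 - 2*x - 4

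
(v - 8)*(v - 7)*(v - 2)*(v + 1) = v^4 - 16*v^3 + 69*v^2 - 26*v - 112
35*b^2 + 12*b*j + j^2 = (5*b + j)*(7*b + j)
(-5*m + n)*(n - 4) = -5*m*n + 20*m + n^2 - 4*n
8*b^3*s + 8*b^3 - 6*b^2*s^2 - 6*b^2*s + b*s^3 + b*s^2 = (-4*b + s)*(-2*b + s)*(b*s + b)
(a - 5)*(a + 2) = a^2 - 3*a - 10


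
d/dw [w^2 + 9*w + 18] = 2*w + 9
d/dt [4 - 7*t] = -7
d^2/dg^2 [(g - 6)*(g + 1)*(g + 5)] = 6*g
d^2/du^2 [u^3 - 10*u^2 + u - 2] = 6*u - 20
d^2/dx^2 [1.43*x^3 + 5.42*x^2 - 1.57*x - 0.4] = 8.58*x + 10.84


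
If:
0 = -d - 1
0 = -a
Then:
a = 0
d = -1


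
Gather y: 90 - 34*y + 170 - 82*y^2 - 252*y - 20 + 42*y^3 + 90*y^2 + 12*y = 42*y^3 + 8*y^2 - 274*y + 240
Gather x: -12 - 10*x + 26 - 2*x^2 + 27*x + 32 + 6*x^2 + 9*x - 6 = 4*x^2 + 26*x + 40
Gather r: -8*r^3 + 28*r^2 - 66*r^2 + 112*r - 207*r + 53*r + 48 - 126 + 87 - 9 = -8*r^3 - 38*r^2 - 42*r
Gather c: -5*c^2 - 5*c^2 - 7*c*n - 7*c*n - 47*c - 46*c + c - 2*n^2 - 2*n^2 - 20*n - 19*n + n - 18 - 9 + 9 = -10*c^2 + c*(-14*n - 92) - 4*n^2 - 38*n - 18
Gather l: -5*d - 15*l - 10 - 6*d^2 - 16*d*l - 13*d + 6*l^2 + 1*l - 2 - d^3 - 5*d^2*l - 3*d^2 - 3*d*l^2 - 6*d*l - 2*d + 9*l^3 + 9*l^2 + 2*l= -d^3 - 9*d^2 - 20*d + 9*l^3 + l^2*(15 - 3*d) + l*(-5*d^2 - 22*d - 12) - 12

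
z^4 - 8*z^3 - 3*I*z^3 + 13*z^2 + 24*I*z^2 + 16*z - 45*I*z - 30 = (z - 5)*(z - 3)*(z - 2*I)*(z - I)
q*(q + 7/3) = q^2 + 7*q/3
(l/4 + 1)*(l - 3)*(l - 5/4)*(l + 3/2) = l^4/4 + 5*l^3/16 - 109*l^2/32 - 39*l/32 + 45/8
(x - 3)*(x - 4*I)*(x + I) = x^3 - 3*x^2 - 3*I*x^2 + 4*x + 9*I*x - 12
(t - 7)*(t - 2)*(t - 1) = t^3 - 10*t^2 + 23*t - 14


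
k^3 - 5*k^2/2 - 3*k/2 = k*(k - 3)*(k + 1/2)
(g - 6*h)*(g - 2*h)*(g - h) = g^3 - 9*g^2*h + 20*g*h^2 - 12*h^3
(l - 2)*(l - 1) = l^2 - 3*l + 2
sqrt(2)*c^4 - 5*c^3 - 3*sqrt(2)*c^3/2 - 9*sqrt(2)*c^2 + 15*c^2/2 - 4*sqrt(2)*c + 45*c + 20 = (c - 4)*(c + 2)*(c - 5*sqrt(2)/2)*(sqrt(2)*c + sqrt(2)/2)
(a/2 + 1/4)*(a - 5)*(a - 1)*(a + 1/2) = a^4/2 - 5*a^3/2 - 3*a^2/8 + 7*a/4 + 5/8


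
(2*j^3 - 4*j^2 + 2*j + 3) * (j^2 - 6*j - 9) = 2*j^5 - 16*j^4 + 8*j^3 + 27*j^2 - 36*j - 27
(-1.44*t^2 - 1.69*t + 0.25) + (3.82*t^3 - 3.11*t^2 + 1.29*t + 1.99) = 3.82*t^3 - 4.55*t^2 - 0.4*t + 2.24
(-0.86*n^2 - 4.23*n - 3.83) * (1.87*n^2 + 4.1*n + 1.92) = -1.6082*n^4 - 11.4361*n^3 - 26.1563*n^2 - 23.8246*n - 7.3536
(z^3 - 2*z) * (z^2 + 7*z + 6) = z^5 + 7*z^4 + 4*z^3 - 14*z^2 - 12*z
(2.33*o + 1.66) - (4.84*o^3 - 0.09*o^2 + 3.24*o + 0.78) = -4.84*o^3 + 0.09*o^2 - 0.91*o + 0.88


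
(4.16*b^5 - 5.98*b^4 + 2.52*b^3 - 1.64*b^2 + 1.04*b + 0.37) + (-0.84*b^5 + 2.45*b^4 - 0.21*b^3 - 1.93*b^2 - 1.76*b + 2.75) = 3.32*b^5 - 3.53*b^4 + 2.31*b^3 - 3.57*b^2 - 0.72*b + 3.12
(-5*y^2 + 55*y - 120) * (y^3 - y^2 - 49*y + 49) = -5*y^5 + 60*y^4 + 70*y^3 - 2820*y^2 + 8575*y - 5880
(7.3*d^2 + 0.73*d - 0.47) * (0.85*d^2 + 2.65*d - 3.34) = 6.205*d^4 + 19.9655*d^3 - 22.847*d^2 - 3.6837*d + 1.5698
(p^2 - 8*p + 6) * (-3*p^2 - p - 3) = -3*p^4 + 23*p^3 - 13*p^2 + 18*p - 18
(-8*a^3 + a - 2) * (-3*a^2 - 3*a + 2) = 24*a^5 + 24*a^4 - 19*a^3 + 3*a^2 + 8*a - 4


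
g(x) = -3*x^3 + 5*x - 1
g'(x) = 5 - 9*x^2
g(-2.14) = 17.70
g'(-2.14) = -36.22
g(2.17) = -20.80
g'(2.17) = -37.38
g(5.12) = -378.05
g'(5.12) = -230.93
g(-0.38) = -2.74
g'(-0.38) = 3.70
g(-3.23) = 83.94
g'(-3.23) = -88.90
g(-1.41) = 0.36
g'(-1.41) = -12.89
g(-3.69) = 131.28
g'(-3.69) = -117.54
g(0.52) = 1.18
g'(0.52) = 2.57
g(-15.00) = 10049.00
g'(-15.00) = -2020.00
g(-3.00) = 65.00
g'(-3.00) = -76.00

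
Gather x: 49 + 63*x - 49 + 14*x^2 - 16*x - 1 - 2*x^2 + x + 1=12*x^2 + 48*x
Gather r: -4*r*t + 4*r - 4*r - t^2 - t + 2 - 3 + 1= -4*r*t - t^2 - t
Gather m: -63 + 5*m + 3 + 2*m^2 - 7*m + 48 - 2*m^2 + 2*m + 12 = 0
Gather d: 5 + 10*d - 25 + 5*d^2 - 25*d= 5*d^2 - 15*d - 20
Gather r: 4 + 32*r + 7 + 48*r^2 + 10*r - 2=48*r^2 + 42*r + 9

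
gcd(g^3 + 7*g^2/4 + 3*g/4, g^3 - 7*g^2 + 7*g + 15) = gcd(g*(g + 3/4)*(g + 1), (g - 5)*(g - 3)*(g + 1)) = g + 1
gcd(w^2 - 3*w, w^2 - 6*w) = w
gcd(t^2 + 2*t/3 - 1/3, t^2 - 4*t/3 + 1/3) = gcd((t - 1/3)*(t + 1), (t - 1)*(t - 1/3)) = t - 1/3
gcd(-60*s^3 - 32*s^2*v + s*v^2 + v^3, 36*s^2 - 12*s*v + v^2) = 6*s - v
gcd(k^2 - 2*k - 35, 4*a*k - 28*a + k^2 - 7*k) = k - 7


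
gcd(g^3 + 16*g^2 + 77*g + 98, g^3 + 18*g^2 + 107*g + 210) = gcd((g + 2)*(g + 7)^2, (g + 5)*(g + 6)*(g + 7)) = g + 7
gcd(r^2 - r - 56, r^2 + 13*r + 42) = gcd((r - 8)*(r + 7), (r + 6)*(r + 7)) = r + 7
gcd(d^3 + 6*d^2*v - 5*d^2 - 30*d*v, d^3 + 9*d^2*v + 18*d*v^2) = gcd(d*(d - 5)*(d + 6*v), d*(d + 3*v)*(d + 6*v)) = d^2 + 6*d*v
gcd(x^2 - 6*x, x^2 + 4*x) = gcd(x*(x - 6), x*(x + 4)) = x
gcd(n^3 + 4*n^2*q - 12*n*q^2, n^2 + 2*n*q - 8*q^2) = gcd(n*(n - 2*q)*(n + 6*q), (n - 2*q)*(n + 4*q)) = -n + 2*q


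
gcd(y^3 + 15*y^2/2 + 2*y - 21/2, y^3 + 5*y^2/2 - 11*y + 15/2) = y - 1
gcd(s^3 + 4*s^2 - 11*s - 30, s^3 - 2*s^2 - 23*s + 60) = s^2 + 2*s - 15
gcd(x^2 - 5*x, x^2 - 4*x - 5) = x - 5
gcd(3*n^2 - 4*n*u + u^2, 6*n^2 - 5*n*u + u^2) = -3*n + u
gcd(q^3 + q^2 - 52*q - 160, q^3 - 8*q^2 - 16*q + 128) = q^2 - 4*q - 32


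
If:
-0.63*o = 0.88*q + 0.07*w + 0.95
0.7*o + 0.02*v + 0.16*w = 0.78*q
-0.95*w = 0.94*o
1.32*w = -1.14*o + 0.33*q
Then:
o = -8.07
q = 4.06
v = 376.77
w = 7.98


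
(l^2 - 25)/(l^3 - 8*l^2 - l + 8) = (l^2 - 25)/(l^3 - 8*l^2 - l + 8)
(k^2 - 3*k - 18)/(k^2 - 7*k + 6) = (k + 3)/(k - 1)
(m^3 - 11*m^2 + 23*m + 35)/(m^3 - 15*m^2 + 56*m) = (m^2 - 4*m - 5)/(m*(m - 8))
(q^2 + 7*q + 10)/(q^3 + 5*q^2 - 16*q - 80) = (q + 2)/(q^2 - 16)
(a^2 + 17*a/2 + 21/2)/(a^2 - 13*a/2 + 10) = (2*a^2 + 17*a + 21)/(2*a^2 - 13*a + 20)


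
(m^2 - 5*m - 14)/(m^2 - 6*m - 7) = (m + 2)/(m + 1)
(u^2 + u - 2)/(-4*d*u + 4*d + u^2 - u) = (u + 2)/(-4*d + u)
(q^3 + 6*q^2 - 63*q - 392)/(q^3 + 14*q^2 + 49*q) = (q - 8)/q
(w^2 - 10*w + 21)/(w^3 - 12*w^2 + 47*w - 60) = (w - 7)/(w^2 - 9*w + 20)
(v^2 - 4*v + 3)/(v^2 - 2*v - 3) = (v - 1)/(v + 1)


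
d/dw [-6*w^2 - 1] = -12*w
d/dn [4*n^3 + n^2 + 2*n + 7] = 12*n^2 + 2*n + 2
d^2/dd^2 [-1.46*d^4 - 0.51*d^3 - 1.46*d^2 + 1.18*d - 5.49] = -17.52*d^2 - 3.06*d - 2.92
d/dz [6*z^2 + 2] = 12*z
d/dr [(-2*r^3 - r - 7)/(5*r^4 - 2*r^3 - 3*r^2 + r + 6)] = (10*r^6 + 21*r^4 + 132*r^3 - 81*r^2 - 42*r + 1)/(25*r^8 - 20*r^7 - 26*r^6 + 22*r^5 + 65*r^4 - 30*r^3 - 35*r^2 + 12*r + 36)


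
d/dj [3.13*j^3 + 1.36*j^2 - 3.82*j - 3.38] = 9.39*j^2 + 2.72*j - 3.82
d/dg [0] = 0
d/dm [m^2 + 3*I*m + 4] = 2*m + 3*I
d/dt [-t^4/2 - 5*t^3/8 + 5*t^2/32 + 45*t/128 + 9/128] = -2*t^3 - 15*t^2/8 + 5*t/16 + 45/128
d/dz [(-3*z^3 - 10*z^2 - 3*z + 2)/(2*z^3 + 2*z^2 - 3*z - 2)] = 2*(7*z^4 + 15*z^3 + 21*z^2 + 16*z + 6)/(4*z^6 + 8*z^5 - 8*z^4 - 20*z^3 + z^2 + 12*z + 4)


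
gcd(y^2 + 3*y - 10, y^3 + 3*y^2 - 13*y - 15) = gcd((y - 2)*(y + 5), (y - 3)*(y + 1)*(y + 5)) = y + 5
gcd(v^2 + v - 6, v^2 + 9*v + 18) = v + 3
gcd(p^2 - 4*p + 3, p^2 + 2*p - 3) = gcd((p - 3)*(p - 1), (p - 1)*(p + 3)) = p - 1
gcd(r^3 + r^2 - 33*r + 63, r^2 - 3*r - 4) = 1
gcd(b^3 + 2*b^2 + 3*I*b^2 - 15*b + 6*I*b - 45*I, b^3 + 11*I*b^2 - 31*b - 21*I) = b + 3*I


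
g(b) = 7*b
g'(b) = 7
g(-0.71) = -4.97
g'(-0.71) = 7.00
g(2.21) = 15.47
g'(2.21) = 7.00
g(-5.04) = -35.28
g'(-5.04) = 7.00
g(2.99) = 20.93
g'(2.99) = 7.00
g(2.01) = 14.07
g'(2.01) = 7.00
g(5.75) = 40.25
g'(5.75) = 7.00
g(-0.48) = -3.36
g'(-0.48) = 7.00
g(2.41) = 16.87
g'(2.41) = 7.00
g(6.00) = 42.00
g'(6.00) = 7.00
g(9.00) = 63.00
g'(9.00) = 7.00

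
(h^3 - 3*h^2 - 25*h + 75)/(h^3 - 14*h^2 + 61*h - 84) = (h^2 - 25)/(h^2 - 11*h + 28)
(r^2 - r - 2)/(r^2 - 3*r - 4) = (r - 2)/(r - 4)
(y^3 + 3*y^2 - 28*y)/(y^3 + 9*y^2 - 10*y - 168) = y/(y + 6)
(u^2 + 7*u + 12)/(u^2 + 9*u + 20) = (u + 3)/(u + 5)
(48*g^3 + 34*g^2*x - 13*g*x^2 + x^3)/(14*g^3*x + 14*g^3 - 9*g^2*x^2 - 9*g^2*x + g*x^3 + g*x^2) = (48*g^3 + 34*g^2*x - 13*g*x^2 + x^3)/(g*(14*g^2*x + 14*g^2 - 9*g*x^2 - 9*g*x + x^3 + x^2))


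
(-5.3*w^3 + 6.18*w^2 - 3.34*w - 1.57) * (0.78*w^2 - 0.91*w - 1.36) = -4.134*w^5 + 9.6434*w^4 - 1.021*w^3 - 6.59*w^2 + 5.9711*w + 2.1352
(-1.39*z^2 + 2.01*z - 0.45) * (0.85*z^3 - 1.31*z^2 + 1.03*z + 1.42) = -1.1815*z^5 + 3.5294*z^4 - 4.4473*z^3 + 0.686*z^2 + 2.3907*z - 0.639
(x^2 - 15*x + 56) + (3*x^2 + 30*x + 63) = 4*x^2 + 15*x + 119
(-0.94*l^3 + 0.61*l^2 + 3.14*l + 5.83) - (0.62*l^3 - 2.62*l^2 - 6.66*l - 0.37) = -1.56*l^3 + 3.23*l^2 + 9.8*l + 6.2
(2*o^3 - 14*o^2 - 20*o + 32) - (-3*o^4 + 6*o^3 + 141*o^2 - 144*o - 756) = 3*o^4 - 4*o^3 - 155*o^2 + 124*o + 788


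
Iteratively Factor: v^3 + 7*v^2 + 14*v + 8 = (v + 2)*(v^2 + 5*v + 4) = (v + 2)*(v + 4)*(v + 1)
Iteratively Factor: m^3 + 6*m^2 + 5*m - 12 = (m + 3)*(m^2 + 3*m - 4) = (m + 3)*(m + 4)*(m - 1)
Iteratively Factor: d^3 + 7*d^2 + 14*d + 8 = (d + 4)*(d^2 + 3*d + 2) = (d + 2)*(d + 4)*(d + 1)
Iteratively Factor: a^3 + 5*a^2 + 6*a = (a)*(a^2 + 5*a + 6) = a*(a + 3)*(a + 2)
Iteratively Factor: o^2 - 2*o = (o - 2)*(o)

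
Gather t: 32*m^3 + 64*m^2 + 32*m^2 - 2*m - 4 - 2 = 32*m^3 + 96*m^2 - 2*m - 6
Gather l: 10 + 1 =11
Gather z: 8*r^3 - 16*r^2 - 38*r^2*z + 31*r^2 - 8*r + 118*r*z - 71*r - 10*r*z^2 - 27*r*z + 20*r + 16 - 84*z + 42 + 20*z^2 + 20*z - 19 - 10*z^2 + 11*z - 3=8*r^3 + 15*r^2 - 59*r + z^2*(10 - 10*r) + z*(-38*r^2 + 91*r - 53) + 36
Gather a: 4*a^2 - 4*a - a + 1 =4*a^2 - 5*a + 1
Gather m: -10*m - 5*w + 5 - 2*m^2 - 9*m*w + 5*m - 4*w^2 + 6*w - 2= -2*m^2 + m*(-9*w - 5) - 4*w^2 + w + 3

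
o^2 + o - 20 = (o - 4)*(o + 5)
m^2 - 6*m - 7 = (m - 7)*(m + 1)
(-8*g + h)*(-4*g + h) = 32*g^2 - 12*g*h + h^2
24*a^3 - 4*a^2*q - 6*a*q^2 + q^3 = (-6*a + q)*(-2*a + q)*(2*a + q)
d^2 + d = d*(d + 1)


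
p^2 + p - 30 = (p - 5)*(p + 6)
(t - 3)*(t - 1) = t^2 - 4*t + 3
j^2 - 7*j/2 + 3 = (j - 2)*(j - 3/2)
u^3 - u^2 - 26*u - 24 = (u - 6)*(u + 1)*(u + 4)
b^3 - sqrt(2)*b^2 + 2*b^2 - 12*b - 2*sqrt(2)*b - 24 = (b + 2)*(b - 3*sqrt(2))*(b + 2*sqrt(2))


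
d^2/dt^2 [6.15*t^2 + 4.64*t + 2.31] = 12.3000000000000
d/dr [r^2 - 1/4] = 2*r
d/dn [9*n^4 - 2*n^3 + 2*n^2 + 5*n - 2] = 36*n^3 - 6*n^2 + 4*n + 5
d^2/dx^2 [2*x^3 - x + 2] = 12*x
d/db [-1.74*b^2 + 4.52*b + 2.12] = 4.52 - 3.48*b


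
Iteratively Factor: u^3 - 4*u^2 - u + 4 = (u - 1)*(u^2 - 3*u - 4) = (u - 4)*(u - 1)*(u + 1)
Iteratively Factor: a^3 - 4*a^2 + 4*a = (a - 2)*(a^2 - 2*a) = a*(a - 2)*(a - 2)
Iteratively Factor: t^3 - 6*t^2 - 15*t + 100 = (t - 5)*(t^2 - t - 20) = (t - 5)*(t + 4)*(t - 5)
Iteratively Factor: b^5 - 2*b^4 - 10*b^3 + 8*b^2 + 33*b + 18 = (b + 1)*(b^4 - 3*b^3 - 7*b^2 + 15*b + 18) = (b - 3)*(b + 1)*(b^3 - 7*b - 6) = (b - 3)^2*(b + 1)*(b^2 + 3*b + 2) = (b - 3)^2*(b + 1)^2*(b + 2)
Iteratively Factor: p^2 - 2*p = (p)*(p - 2)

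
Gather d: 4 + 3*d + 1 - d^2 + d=-d^2 + 4*d + 5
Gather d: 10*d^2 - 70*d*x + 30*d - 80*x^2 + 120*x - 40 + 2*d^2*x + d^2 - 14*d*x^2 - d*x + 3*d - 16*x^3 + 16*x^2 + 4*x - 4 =d^2*(2*x + 11) + d*(-14*x^2 - 71*x + 33) - 16*x^3 - 64*x^2 + 124*x - 44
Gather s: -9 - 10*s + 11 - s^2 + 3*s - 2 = -s^2 - 7*s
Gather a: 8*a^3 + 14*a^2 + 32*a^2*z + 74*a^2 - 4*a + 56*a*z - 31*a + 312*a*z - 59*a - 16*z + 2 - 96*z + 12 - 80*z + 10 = 8*a^3 + a^2*(32*z + 88) + a*(368*z - 94) - 192*z + 24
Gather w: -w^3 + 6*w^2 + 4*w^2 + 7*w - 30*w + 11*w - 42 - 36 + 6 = -w^3 + 10*w^2 - 12*w - 72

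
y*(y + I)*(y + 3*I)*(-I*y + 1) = -I*y^4 + 5*y^3 + 7*I*y^2 - 3*y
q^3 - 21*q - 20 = (q - 5)*(q + 1)*(q + 4)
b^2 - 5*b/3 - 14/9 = (b - 7/3)*(b + 2/3)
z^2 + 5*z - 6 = (z - 1)*(z + 6)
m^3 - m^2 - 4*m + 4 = (m - 2)*(m - 1)*(m + 2)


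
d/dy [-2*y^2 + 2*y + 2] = 2 - 4*y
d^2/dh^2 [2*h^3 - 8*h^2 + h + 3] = 12*h - 16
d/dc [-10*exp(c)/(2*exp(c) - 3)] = 30*exp(c)/(2*exp(c) - 3)^2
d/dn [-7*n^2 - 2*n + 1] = -14*n - 2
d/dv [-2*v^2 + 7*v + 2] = 7 - 4*v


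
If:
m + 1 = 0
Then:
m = -1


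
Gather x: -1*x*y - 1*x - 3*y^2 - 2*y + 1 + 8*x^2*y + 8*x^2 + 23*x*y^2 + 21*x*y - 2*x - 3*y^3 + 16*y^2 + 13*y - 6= x^2*(8*y + 8) + x*(23*y^2 + 20*y - 3) - 3*y^3 + 13*y^2 + 11*y - 5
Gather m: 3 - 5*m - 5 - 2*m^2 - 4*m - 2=-2*m^2 - 9*m - 4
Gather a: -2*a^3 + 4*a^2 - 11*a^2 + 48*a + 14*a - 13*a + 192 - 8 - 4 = -2*a^3 - 7*a^2 + 49*a + 180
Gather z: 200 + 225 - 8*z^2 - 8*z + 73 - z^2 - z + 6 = -9*z^2 - 9*z + 504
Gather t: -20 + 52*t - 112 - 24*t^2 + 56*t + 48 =-24*t^2 + 108*t - 84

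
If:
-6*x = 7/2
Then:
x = -7/12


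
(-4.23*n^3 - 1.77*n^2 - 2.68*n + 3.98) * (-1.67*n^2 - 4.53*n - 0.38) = 7.0641*n^5 + 22.1178*n^4 + 14.1011*n^3 + 6.1664*n^2 - 17.011*n - 1.5124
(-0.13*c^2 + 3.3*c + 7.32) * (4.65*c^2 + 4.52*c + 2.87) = -0.6045*c^4 + 14.7574*c^3 + 48.5809*c^2 + 42.5574*c + 21.0084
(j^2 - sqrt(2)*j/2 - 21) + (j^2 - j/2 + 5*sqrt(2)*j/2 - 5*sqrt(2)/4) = 2*j^2 - j/2 + 2*sqrt(2)*j - 21 - 5*sqrt(2)/4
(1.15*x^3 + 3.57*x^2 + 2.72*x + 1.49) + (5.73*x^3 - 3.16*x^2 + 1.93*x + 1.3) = 6.88*x^3 + 0.41*x^2 + 4.65*x + 2.79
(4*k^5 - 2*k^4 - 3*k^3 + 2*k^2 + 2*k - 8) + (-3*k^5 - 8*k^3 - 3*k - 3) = k^5 - 2*k^4 - 11*k^3 + 2*k^2 - k - 11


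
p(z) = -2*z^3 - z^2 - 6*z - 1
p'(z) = -6*z^2 - 2*z - 6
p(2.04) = -34.38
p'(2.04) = -35.05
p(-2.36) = 33.88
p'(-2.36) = -34.70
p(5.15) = -331.60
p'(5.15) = -175.44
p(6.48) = -626.07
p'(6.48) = -270.90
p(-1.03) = 6.30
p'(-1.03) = -10.31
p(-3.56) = 97.92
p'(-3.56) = -74.92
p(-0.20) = 0.18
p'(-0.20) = -5.84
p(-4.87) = 235.51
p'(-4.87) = -138.56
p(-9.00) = 1430.00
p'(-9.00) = -474.00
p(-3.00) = 62.00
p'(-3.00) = -54.00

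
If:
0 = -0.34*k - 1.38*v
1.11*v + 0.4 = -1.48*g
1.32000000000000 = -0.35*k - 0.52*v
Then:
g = -1.37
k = -5.95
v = 1.47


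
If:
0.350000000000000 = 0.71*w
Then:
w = 0.49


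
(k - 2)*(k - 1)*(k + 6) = k^3 + 3*k^2 - 16*k + 12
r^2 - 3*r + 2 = (r - 2)*(r - 1)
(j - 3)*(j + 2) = j^2 - j - 6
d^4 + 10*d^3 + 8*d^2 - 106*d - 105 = (d - 3)*(d + 1)*(d + 5)*(d + 7)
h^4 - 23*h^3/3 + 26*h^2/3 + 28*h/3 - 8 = (h - 6)*(h - 2)*(h - 2/3)*(h + 1)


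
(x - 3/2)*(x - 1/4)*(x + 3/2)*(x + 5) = x^4 + 19*x^3/4 - 7*x^2/2 - 171*x/16 + 45/16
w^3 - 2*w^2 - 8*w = w*(w - 4)*(w + 2)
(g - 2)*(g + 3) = g^2 + g - 6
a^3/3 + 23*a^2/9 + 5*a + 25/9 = (a/3 + 1/3)*(a + 5/3)*(a + 5)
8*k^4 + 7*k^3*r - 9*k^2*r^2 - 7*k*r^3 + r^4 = (-8*k + r)*(-k + r)*(k + r)^2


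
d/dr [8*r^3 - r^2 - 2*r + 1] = 24*r^2 - 2*r - 2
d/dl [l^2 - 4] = 2*l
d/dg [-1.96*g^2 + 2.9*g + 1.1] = 2.9 - 3.92*g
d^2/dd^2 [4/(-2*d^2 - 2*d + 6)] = 4*(d^2 + d - (2*d + 1)^2 - 3)/(d^2 + d - 3)^3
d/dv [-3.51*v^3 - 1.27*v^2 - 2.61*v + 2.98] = -10.53*v^2 - 2.54*v - 2.61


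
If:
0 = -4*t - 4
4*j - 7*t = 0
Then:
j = -7/4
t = -1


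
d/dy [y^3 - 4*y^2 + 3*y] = 3*y^2 - 8*y + 3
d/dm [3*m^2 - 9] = 6*m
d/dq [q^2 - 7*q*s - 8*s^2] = 2*q - 7*s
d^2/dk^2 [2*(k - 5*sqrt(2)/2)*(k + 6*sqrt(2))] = 4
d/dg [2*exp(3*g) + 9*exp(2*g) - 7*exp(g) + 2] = (6*exp(2*g) + 18*exp(g) - 7)*exp(g)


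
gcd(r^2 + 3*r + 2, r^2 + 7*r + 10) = r + 2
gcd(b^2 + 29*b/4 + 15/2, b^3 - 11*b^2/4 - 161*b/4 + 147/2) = b + 6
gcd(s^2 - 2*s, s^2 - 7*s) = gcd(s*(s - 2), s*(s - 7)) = s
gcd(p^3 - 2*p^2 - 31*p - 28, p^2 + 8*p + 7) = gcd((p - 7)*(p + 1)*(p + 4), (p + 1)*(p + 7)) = p + 1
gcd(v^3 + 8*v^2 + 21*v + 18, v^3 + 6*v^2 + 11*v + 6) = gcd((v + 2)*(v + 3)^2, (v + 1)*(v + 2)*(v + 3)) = v^2 + 5*v + 6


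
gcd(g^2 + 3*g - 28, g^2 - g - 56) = g + 7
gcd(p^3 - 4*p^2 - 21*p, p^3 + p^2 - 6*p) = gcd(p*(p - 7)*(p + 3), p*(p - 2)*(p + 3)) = p^2 + 3*p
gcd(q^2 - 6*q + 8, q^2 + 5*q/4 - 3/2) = 1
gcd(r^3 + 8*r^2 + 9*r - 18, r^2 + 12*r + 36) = r + 6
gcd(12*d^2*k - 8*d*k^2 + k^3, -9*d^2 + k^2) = 1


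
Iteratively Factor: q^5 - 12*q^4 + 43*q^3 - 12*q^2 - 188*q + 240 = (q - 4)*(q^4 - 8*q^3 + 11*q^2 + 32*q - 60) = (q - 4)*(q + 2)*(q^3 - 10*q^2 + 31*q - 30) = (q - 5)*(q - 4)*(q + 2)*(q^2 - 5*q + 6) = (q - 5)*(q - 4)*(q - 2)*(q + 2)*(q - 3)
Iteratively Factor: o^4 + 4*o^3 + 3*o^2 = (o + 1)*(o^3 + 3*o^2) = o*(o + 1)*(o^2 + 3*o) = o^2*(o + 1)*(o + 3)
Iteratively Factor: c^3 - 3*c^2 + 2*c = (c - 1)*(c^2 - 2*c) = (c - 2)*(c - 1)*(c)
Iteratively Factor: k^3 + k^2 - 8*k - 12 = (k + 2)*(k^2 - k - 6) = (k + 2)^2*(k - 3)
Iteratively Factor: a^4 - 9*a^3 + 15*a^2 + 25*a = (a - 5)*(a^3 - 4*a^2 - 5*a) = (a - 5)*(a + 1)*(a^2 - 5*a) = (a - 5)^2*(a + 1)*(a)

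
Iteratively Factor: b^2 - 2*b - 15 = (b - 5)*(b + 3)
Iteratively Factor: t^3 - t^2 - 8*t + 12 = (t - 2)*(t^2 + t - 6) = (t - 2)^2*(t + 3)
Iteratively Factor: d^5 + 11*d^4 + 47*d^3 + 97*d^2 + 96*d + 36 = (d + 3)*(d^4 + 8*d^3 + 23*d^2 + 28*d + 12) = (d + 2)*(d + 3)*(d^3 + 6*d^2 + 11*d + 6) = (d + 2)^2*(d + 3)*(d^2 + 4*d + 3) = (d + 2)^2*(d + 3)^2*(d + 1)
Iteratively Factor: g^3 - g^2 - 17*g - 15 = (g + 3)*(g^2 - 4*g - 5) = (g + 1)*(g + 3)*(g - 5)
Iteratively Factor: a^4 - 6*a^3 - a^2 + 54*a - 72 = (a - 3)*(a^3 - 3*a^2 - 10*a + 24) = (a - 3)*(a + 3)*(a^2 - 6*a + 8) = (a - 3)*(a - 2)*(a + 3)*(a - 4)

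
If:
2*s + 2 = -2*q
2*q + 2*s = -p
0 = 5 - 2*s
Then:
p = 2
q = -7/2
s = 5/2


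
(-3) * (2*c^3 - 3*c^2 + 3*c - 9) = -6*c^3 + 9*c^2 - 9*c + 27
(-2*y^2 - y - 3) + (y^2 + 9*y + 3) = -y^2 + 8*y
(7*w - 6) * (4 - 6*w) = -42*w^2 + 64*w - 24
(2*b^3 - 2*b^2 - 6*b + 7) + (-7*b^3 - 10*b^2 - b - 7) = -5*b^3 - 12*b^2 - 7*b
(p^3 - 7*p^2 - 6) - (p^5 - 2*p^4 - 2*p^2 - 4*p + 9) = -p^5 + 2*p^4 + p^3 - 5*p^2 + 4*p - 15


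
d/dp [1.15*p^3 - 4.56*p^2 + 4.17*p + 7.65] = 3.45*p^2 - 9.12*p + 4.17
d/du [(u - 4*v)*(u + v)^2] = (u + v)*(3*u - 7*v)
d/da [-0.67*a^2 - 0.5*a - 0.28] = -1.34*a - 0.5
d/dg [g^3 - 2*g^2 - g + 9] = 3*g^2 - 4*g - 1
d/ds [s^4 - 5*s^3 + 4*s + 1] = 4*s^3 - 15*s^2 + 4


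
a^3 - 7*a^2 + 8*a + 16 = (a - 4)^2*(a + 1)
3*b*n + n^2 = n*(3*b + n)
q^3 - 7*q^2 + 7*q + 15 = (q - 5)*(q - 3)*(q + 1)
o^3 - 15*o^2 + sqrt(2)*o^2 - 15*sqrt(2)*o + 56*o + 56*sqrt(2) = (o - 8)*(o - 7)*(o + sqrt(2))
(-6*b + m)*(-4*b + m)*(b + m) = 24*b^3 + 14*b^2*m - 9*b*m^2 + m^3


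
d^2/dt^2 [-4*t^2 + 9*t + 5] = -8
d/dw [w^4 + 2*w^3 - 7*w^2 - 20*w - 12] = 4*w^3 + 6*w^2 - 14*w - 20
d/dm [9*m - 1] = 9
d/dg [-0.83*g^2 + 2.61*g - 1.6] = 2.61 - 1.66*g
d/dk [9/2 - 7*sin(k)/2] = -7*cos(k)/2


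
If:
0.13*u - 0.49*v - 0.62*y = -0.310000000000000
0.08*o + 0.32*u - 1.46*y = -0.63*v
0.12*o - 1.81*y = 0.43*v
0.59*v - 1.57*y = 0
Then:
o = 2.71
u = -0.75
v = 0.29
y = 0.11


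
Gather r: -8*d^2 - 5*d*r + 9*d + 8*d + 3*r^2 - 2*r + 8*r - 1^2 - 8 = -8*d^2 + 17*d + 3*r^2 + r*(6 - 5*d) - 9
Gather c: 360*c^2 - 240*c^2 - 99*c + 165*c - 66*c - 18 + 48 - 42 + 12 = 120*c^2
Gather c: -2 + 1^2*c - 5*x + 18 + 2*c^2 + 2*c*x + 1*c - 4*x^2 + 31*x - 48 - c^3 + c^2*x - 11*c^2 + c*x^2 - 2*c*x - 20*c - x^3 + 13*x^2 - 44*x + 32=-c^3 + c^2*(x - 9) + c*(x^2 - 18) - x^3 + 9*x^2 - 18*x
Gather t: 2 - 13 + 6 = -5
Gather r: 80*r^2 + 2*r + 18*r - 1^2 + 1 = 80*r^2 + 20*r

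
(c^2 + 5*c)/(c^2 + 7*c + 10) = c/(c + 2)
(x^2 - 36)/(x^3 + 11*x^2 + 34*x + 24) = (x - 6)/(x^2 + 5*x + 4)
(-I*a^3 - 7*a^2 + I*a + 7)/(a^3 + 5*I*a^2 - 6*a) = (-I*a^3 - 7*a^2 + I*a + 7)/(a*(a^2 + 5*I*a - 6))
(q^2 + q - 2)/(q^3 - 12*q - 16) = (q - 1)/(q^2 - 2*q - 8)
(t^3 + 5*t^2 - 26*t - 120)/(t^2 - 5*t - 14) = (-t^3 - 5*t^2 + 26*t + 120)/(-t^2 + 5*t + 14)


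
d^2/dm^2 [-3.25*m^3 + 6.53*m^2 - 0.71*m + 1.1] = 13.06 - 19.5*m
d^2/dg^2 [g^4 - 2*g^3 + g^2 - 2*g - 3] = 12*g^2 - 12*g + 2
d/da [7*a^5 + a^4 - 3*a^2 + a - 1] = 35*a^4 + 4*a^3 - 6*a + 1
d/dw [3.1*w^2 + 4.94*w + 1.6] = 6.2*w + 4.94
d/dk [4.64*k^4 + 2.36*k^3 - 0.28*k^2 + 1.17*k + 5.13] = 18.56*k^3 + 7.08*k^2 - 0.56*k + 1.17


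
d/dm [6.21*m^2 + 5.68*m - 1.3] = 12.42*m + 5.68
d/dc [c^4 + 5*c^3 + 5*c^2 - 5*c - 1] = 4*c^3 + 15*c^2 + 10*c - 5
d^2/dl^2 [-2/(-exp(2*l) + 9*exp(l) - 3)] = 2*((9 - 4*exp(l))*(exp(2*l) - 9*exp(l) + 3) + 2*(2*exp(l) - 9)^2*exp(l))*exp(l)/(exp(2*l) - 9*exp(l) + 3)^3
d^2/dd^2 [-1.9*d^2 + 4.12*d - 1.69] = -3.80000000000000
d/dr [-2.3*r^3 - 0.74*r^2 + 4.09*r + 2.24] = -6.9*r^2 - 1.48*r + 4.09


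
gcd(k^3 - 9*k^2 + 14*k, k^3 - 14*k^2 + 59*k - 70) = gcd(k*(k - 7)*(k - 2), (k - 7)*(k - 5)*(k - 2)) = k^2 - 9*k + 14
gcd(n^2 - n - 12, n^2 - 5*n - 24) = n + 3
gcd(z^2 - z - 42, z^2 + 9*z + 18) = z + 6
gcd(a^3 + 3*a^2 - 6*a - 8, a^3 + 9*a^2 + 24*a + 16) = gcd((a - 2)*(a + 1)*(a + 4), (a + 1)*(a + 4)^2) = a^2 + 5*a + 4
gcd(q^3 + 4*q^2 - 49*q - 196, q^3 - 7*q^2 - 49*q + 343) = q^2 - 49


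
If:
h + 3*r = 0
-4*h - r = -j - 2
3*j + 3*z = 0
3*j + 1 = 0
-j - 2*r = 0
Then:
No Solution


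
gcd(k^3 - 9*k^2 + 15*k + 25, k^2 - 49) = 1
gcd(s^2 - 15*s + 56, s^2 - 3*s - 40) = s - 8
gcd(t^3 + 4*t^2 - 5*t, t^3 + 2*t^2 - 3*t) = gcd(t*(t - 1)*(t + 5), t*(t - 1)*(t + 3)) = t^2 - t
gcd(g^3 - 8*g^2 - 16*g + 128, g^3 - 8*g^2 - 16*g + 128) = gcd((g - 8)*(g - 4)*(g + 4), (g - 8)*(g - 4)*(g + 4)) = g^3 - 8*g^2 - 16*g + 128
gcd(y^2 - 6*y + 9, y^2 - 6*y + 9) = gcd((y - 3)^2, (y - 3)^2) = y^2 - 6*y + 9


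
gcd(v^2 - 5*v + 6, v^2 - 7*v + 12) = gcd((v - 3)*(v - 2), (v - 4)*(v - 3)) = v - 3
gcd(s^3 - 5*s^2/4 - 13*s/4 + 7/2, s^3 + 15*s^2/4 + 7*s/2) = s + 7/4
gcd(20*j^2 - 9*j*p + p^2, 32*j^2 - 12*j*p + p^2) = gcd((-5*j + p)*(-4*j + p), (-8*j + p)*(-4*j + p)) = -4*j + p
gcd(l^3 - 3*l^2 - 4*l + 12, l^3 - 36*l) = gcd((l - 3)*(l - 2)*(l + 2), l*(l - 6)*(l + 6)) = 1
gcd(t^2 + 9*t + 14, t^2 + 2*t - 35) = t + 7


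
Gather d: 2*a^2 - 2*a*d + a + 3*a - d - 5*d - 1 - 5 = 2*a^2 + 4*a + d*(-2*a - 6) - 6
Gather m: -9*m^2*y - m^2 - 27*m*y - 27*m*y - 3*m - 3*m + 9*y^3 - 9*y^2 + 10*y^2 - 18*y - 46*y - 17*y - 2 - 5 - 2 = m^2*(-9*y - 1) + m*(-54*y - 6) + 9*y^3 + y^2 - 81*y - 9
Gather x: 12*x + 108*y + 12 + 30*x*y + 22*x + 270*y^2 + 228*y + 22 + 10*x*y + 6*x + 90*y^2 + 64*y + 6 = x*(40*y + 40) + 360*y^2 + 400*y + 40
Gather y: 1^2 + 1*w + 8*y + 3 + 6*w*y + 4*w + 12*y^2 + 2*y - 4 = 5*w + 12*y^2 + y*(6*w + 10)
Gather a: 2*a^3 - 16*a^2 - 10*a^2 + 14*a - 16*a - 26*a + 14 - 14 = 2*a^3 - 26*a^2 - 28*a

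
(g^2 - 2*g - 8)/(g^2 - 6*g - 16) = (g - 4)/(g - 8)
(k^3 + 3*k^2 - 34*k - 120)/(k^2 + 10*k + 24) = (k^2 - k - 30)/(k + 6)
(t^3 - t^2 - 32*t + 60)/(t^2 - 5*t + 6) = (t^2 + t - 30)/(t - 3)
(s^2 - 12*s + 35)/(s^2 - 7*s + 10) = (s - 7)/(s - 2)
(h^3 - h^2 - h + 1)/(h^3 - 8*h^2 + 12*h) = (h^3 - h^2 - h + 1)/(h*(h^2 - 8*h + 12))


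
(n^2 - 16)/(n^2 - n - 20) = (n - 4)/(n - 5)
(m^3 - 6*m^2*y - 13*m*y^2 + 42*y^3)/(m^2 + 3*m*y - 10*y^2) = (m^2 - 4*m*y - 21*y^2)/(m + 5*y)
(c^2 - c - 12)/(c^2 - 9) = (c - 4)/(c - 3)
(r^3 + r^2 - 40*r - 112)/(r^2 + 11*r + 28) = (r^2 - 3*r - 28)/(r + 7)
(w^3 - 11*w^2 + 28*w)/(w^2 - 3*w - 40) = w*(-w^2 + 11*w - 28)/(-w^2 + 3*w + 40)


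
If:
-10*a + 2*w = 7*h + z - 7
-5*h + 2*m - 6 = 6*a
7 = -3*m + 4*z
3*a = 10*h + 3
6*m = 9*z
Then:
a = -31/5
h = -54/25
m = -21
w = -2453/50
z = -14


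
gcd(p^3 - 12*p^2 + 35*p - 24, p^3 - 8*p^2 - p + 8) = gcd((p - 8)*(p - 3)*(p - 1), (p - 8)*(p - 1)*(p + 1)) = p^2 - 9*p + 8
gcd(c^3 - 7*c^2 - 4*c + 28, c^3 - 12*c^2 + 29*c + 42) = c - 7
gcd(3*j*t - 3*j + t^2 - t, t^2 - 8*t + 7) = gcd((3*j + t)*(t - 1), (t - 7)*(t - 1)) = t - 1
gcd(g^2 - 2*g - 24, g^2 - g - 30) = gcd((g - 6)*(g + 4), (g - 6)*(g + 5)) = g - 6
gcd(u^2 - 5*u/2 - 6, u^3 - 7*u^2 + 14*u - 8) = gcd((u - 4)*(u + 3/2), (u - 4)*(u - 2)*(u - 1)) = u - 4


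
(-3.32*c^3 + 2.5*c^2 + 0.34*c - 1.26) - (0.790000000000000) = -3.32*c^3 + 2.5*c^2 + 0.34*c - 2.05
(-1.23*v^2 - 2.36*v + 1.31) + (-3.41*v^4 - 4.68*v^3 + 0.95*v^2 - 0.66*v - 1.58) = -3.41*v^4 - 4.68*v^3 - 0.28*v^2 - 3.02*v - 0.27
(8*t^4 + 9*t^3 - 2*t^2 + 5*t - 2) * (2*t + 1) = 16*t^5 + 26*t^4 + 5*t^3 + 8*t^2 + t - 2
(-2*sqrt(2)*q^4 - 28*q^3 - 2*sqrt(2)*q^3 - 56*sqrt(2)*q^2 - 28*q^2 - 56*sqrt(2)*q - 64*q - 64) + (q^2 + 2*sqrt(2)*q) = -2*sqrt(2)*q^4 - 28*q^3 - 2*sqrt(2)*q^3 - 56*sqrt(2)*q^2 - 27*q^2 - 54*sqrt(2)*q - 64*q - 64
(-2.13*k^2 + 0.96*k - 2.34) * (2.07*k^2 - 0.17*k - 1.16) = -4.4091*k^4 + 2.3493*k^3 - 2.5362*k^2 - 0.7158*k + 2.7144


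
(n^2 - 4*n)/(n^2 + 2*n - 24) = n/(n + 6)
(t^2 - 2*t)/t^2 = (t - 2)/t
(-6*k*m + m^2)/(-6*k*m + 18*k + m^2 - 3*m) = m/(m - 3)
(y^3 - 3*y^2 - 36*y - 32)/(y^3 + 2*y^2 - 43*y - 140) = (y^2 - 7*y - 8)/(y^2 - 2*y - 35)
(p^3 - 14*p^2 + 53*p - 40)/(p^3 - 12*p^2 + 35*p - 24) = (p - 5)/(p - 3)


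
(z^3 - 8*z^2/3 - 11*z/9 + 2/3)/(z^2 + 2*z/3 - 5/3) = (9*z^3 - 24*z^2 - 11*z + 6)/(3*(3*z^2 + 2*z - 5))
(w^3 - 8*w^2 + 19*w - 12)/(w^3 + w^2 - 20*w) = (w^2 - 4*w + 3)/(w*(w + 5))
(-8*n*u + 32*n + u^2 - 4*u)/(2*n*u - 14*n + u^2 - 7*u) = (-8*n*u + 32*n + u^2 - 4*u)/(2*n*u - 14*n + u^2 - 7*u)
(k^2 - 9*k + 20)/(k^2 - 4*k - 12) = (-k^2 + 9*k - 20)/(-k^2 + 4*k + 12)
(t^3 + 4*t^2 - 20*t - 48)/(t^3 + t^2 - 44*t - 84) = (t - 4)/(t - 7)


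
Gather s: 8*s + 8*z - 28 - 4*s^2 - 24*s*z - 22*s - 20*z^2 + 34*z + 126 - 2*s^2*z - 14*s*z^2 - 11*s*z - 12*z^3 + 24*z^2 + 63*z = s^2*(-2*z - 4) + s*(-14*z^2 - 35*z - 14) - 12*z^3 + 4*z^2 + 105*z + 98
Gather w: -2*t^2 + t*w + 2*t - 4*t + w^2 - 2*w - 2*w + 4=-2*t^2 - 2*t + w^2 + w*(t - 4) + 4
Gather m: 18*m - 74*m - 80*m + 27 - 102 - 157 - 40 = -136*m - 272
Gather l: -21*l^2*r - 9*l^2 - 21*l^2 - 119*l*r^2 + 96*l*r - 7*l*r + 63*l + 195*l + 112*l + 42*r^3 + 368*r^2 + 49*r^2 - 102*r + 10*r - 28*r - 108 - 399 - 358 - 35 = l^2*(-21*r - 30) + l*(-119*r^2 + 89*r + 370) + 42*r^3 + 417*r^2 - 120*r - 900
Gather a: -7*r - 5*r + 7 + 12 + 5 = 24 - 12*r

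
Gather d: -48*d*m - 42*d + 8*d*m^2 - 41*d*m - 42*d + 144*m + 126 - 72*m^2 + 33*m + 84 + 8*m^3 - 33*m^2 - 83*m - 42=d*(8*m^2 - 89*m - 84) + 8*m^3 - 105*m^2 + 94*m + 168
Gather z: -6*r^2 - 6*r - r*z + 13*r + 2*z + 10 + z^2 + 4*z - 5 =-6*r^2 + 7*r + z^2 + z*(6 - r) + 5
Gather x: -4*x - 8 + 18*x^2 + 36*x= 18*x^2 + 32*x - 8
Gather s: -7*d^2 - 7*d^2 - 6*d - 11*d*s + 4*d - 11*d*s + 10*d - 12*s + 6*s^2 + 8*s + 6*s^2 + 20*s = -14*d^2 + 8*d + 12*s^2 + s*(16 - 22*d)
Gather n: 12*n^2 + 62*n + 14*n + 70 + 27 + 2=12*n^2 + 76*n + 99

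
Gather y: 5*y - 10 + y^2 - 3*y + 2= y^2 + 2*y - 8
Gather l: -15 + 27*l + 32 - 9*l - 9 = 18*l + 8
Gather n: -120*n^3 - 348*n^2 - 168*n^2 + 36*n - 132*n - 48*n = -120*n^3 - 516*n^2 - 144*n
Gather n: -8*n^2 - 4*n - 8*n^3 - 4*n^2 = -8*n^3 - 12*n^2 - 4*n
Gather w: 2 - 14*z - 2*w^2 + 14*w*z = -2*w^2 + 14*w*z - 14*z + 2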